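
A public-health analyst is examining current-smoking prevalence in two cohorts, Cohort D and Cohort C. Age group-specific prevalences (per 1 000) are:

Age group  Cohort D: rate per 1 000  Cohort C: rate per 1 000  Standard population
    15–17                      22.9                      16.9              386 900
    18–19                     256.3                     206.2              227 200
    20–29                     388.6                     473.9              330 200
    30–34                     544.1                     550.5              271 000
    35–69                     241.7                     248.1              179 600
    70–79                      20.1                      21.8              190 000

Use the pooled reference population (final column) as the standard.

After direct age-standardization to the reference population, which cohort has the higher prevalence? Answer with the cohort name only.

Cohort C

Standard total = 1 584 900; weights = 0.2441, 0.1434, 0.2083, 0.1710, 0.1133, 0.1199.
Cohort D: 0.2441×22.9 + 0.1434×256.3 + 0.2083×388.6 + 0.1710×544.1 + 0.1133×241.7 + 0.1199×20.1 = 246.1269 per 1 000.
Cohort C: 0.2441×16.9 + 0.1434×206.2 + 0.2083×473.9 + 0.1710×550.5 + 0.1133×248.1 + 0.1199×21.8 = 257.2751 per 1 000.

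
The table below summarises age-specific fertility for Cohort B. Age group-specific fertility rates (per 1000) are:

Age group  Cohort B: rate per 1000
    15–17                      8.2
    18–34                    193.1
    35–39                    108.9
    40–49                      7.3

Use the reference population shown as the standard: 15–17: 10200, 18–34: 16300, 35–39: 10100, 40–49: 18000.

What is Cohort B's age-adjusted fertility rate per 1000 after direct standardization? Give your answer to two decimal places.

81.73

Standard total = 54600; weights = 0.1868, 0.2985, 0.1850, 0.3297.
Standardized rate: 0.1868×8.2 + 0.2985×193.1 + 0.1850×108.9 + 0.3297×7.3 = 81.7300 per 1000.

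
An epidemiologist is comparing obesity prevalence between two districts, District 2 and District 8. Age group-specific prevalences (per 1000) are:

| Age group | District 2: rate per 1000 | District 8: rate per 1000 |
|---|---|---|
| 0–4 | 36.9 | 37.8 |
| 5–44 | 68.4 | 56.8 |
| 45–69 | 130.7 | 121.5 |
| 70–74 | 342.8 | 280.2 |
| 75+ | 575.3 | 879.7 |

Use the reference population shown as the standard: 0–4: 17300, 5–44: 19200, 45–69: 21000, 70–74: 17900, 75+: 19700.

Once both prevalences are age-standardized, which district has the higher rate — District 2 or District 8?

Standard total = 95100; weights = 0.1819, 0.2019, 0.2208, 0.1882, 0.2072.
District 2: 0.1819×36.9 + 0.2019×68.4 + 0.2208×130.7 + 0.1882×342.8 + 0.2072×575.3 = 233.0797 per 1000.
District 8: 0.1819×37.8 + 0.2019×56.8 + 0.2208×121.5 + 0.1882×280.2 + 0.2072×879.7 = 280.1437 per 1000.

District 8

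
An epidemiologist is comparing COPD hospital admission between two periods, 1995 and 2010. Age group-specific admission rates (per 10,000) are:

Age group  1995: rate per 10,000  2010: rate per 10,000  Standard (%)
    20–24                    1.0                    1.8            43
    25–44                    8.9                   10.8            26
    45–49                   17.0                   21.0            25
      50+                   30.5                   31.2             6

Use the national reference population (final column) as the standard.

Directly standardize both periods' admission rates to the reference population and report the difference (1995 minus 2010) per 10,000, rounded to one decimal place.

-1.9

Standard weights: 0.43, 0.26, 0.25, 0.06.
1995: 0.4300×1.0 + 0.2600×8.9 + 0.2500×17.0 + 0.0600×30.5 = 8.8240 per 10,000.
2010: 0.4300×1.8 + 0.2600×10.8 + 0.2500×21.0 + 0.0600×31.2 = 10.7040 per 10,000.
Difference = 8.8240 − 10.7040 = -1.8800.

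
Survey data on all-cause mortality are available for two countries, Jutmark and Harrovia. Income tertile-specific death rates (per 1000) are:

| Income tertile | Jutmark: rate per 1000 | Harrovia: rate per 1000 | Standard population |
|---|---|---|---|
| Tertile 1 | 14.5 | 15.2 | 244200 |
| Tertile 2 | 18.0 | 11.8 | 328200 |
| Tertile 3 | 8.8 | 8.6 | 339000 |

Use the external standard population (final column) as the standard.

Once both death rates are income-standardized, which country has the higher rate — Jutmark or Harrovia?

Jutmark

Standard total = 911400; weights = 0.2679, 0.3601, 0.3720.
Jutmark: 0.2679×14.5 + 0.3601×18.0 + 0.3720×8.8 = 13.6402 per 1000.
Harrovia: 0.2679×15.2 + 0.3601×11.8 + 0.3720×8.6 = 11.5207 per 1000.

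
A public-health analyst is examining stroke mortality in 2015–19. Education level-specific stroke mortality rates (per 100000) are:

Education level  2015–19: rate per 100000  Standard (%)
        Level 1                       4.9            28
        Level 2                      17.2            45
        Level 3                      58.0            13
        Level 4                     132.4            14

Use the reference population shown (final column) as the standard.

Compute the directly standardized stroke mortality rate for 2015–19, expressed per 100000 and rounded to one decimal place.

35.2

Standard weights: 0.28, 0.45, 0.13, 0.14.
Standardized rate: 0.2800×4.9 + 0.4500×17.2 + 0.1300×58.0 + 0.1400×132.4 = 35.1880 per 100000.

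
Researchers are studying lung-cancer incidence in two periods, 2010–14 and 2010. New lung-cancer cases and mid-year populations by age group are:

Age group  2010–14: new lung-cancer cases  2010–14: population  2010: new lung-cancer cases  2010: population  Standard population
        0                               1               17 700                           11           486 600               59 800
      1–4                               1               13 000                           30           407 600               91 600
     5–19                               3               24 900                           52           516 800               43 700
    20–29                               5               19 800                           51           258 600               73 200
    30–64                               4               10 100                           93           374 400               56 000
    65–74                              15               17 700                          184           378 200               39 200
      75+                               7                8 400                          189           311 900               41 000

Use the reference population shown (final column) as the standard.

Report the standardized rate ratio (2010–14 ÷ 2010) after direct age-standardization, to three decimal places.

Age-specific rates per 100 000 for 2010–14: 5.65, 7.69, 12.05, 25.25, 39.60, 84.75, 83.33.
For 2010: 2.26, 7.36, 10.06, 19.72, 24.84, 48.65, 60.60.
Standard total = 404 500; weights = 0.1478, 0.2265, 0.1080, 0.1810, 0.1384, 0.0969, 0.1014.
2010–14: 0.1478×5.65 + 0.2265×7.69 + 0.1080×12.05 + 0.1810×25.25 + 0.1384×39.60 + 0.0969×84.75 + 0.1014×83.33 = 30.5908 per 100 000.
2010: 0.1478×2.26 + 0.2265×7.36 + 0.1080×10.06 + 0.1810×19.72 + 0.1384×24.84 + 0.0969×48.65 + 0.1014×60.60 = 20.9526 per 100 000.
Ratio = 30.5908 ÷ 20.9526 = 1.46000.

1.460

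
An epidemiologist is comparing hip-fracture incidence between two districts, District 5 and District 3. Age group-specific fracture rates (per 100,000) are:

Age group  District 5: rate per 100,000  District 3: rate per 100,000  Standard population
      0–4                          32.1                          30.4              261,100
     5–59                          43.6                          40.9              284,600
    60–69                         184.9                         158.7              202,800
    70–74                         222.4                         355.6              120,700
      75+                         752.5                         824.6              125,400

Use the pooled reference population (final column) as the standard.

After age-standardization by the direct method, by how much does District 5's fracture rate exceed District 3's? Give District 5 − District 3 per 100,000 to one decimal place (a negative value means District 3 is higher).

-18.7

Standard total = 994,600; weights = 0.2625, 0.2861, 0.2039, 0.1214, 0.1261.
District 5: 0.2625×32.1 + 0.2861×43.6 + 0.2039×184.9 + 0.1214×222.4 + 0.1261×752.5 = 180.4693 per 100,000.
District 3: 0.2625×30.4 + 0.2861×40.9 + 0.2039×158.7 + 0.1214×355.6 + 0.1261×824.6 = 199.1632 per 100,000.
Difference = 180.4693 − 199.1632 = -18.6939.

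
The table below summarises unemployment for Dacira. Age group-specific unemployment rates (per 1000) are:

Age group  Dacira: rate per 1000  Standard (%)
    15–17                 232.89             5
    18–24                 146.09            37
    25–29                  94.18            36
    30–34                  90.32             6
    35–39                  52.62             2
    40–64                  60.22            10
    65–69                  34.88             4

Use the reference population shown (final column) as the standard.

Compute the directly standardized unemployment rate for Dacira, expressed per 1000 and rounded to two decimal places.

113.49

Standard weights: 0.05, 0.37, 0.36, 0.06, 0.02, 0.10, 0.04.
Standardized rate: 0.0500×232.89 + 0.3700×146.09 + 0.3600×94.18 + 0.0600×90.32 + 0.0200×52.62 + 0.1000×60.22 + 0.0400×34.88 = 113.4914 per 1000.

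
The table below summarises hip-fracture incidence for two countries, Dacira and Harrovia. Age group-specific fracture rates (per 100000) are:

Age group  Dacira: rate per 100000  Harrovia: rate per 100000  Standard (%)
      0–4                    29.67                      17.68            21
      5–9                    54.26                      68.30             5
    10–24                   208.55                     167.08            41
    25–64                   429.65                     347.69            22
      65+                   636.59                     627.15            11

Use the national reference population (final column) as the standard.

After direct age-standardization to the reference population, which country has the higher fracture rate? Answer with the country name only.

Dacira

Standard weights: 0.21, 0.05, 0.41, 0.22, 0.11.
Dacira: 0.2100×29.67 + 0.0500×54.26 + 0.4100×208.55 + 0.2200×429.65 + 0.1100×636.59 = 258.9971 per 100000.
Harrovia: 0.2100×17.68 + 0.0500×68.30 + 0.4100×167.08 + 0.2200×347.69 + 0.1100×627.15 = 221.1089 per 100000.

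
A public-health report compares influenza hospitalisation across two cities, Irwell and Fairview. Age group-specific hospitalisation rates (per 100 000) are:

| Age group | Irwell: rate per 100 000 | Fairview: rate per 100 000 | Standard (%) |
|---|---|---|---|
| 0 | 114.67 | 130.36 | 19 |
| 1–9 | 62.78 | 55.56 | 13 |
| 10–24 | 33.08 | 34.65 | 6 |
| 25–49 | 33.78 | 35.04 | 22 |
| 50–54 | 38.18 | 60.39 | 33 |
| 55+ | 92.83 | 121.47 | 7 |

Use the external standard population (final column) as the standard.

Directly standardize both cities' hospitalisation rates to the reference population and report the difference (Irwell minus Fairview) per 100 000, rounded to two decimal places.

-11.75

Standard weights: 0.19, 0.13, 0.06, 0.22, 0.33, 0.07.
Irwell: 0.1900×114.67 + 0.1300×62.78 + 0.0600×33.08 + 0.2200×33.78 + 0.3300×38.18 + 0.0700×92.83 = 58.4626 per 100 000.
Fairview: 0.1900×130.36 + 0.1300×55.56 + 0.0600×34.65 + 0.2200×35.04 + 0.3300×60.39 + 0.0700×121.47 = 70.2106 per 100 000.
Difference = 58.4626 − 70.2106 = -11.7480.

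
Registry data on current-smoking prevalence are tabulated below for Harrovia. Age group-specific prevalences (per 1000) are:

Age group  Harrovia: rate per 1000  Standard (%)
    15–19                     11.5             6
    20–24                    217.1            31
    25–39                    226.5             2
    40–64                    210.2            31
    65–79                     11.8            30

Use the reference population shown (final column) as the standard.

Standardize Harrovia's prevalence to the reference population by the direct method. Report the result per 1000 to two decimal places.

141.22

Standard weights: 0.06, 0.31, 0.02, 0.31, 0.30.
Standardized rate: 0.0600×11.5 + 0.3100×217.1 + 0.0200×226.5 + 0.3100×210.2 + 0.3000×11.8 = 141.2230 per 1000.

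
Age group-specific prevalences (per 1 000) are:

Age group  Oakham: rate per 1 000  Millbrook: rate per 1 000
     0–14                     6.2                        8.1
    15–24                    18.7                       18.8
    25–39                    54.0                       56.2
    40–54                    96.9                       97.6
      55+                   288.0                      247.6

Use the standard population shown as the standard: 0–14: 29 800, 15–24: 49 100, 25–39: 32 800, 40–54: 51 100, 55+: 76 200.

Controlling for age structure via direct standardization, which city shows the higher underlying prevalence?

Oakham

Standard total = 239 000; weights = 0.1247, 0.2054, 0.1372, 0.2138, 0.3188.
Oakham: 0.1247×6.2 + 0.2054×18.7 + 0.1372×54.0 + 0.2138×96.9 + 0.3188×288.0 = 124.5662 per 1 000.
Millbrook: 0.1247×8.1 + 0.2054×18.8 + 0.1372×56.2 + 0.2138×97.6 + 0.3188×247.6 = 112.3946 per 1 000.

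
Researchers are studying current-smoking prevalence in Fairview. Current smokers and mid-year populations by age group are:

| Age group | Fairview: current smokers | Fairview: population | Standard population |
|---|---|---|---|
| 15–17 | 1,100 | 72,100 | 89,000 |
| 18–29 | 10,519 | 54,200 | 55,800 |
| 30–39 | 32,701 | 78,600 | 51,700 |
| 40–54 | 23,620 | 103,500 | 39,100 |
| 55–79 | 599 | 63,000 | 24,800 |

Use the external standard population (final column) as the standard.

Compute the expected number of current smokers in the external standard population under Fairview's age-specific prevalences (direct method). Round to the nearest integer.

42856

Age-specific rates per 1,000 for Fairview: 15.257, 194.077, 416.043, 228.213, 9.508.
Expected current smokers = Σ (standard pop × age-specific rate ÷ 1,000)
= 89,000×15.257/1,000 + 55,800×194.077/1,000 + 51,700×416.043/1,000 + 39,100×228.213/1,000 + 24,800×9.508/1,000
= 1357.84 + 10829.52 + 21509.44 + 8923.11 + 235.80 = 42855.70.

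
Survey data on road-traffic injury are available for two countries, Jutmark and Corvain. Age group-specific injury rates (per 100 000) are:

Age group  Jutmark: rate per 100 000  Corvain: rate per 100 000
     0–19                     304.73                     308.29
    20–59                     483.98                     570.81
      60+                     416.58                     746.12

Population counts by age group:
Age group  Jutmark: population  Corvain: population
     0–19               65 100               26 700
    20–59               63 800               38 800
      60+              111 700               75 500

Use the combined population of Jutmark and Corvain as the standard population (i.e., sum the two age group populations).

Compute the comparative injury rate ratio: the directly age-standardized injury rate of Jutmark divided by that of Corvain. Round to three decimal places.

0.687

Combined standard total = 381 600; weights = 0.2406, 0.2689, 0.4906.
Jutmark: 0.2406×304.73 + 0.2689×483.98 + 0.4906×416.58 = 407.7944 per 100 000.
Corvain: 0.2406×308.29 + 0.2689×570.81 + 0.4906×746.12 = 593.6577 per 100 000.
Ratio = 407.7944 ÷ 593.6577 = 0.68692.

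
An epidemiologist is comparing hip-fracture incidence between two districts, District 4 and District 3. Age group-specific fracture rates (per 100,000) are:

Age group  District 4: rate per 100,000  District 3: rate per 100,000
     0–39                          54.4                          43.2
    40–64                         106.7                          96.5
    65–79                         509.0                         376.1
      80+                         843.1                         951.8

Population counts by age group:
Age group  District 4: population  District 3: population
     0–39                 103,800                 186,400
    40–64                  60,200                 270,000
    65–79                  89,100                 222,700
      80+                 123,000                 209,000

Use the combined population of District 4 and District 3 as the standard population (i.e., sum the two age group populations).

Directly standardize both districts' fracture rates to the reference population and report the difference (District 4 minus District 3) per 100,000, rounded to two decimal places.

9.47

Combined standard total = 1,264,200; weights = 0.2296, 0.2612, 0.2466, 0.2626.
District 4: 0.2296×54.4 + 0.2612×106.7 + 0.2466×509.0 + 0.2626×843.1 = 387.3079 per 100,000.
District 3: 0.2296×43.2 + 0.2612×96.5 + 0.2466×376.1 + 0.2626×951.8 = 377.8409 per 100,000.
Difference = 387.3079 − 377.8409 = 9.4669.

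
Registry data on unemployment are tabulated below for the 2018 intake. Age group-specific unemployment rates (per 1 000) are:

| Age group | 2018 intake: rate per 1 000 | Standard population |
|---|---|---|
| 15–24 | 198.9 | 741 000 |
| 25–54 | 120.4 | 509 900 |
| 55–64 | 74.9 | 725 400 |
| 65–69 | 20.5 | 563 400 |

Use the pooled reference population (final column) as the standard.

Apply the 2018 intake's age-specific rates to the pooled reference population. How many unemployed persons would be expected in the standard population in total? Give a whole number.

274659

Expected unemployed persons = Σ (standard pop × age-specific rate ÷ 1 000)
= 741 000×198.9/1 000 + 509 900×120.4/1 000 + 725 400×74.9/1 000 + 563 400×20.5/1 000
= 147384.90 + 61391.96 + 54332.46 + 11549.70 = 274659.02.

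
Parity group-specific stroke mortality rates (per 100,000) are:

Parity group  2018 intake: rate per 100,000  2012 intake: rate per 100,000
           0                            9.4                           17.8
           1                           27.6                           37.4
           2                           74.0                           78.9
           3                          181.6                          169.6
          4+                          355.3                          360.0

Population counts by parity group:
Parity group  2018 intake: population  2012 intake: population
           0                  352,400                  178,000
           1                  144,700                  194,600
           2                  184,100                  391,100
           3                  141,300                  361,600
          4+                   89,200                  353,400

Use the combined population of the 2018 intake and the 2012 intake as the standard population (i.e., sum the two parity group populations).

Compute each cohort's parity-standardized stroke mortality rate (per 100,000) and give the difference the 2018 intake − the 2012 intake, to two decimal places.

-2.78

Combined standard total = 2,390,400; weights = 0.2219, 0.1419, 0.2406, 0.2104, 0.1852.
The 2018 intake: 0.2219×9.4 + 0.1419×27.6 + 0.2406×74.0 + 0.2104×181.6 + 0.1852×355.3 = 127.8019 per 100,000.
The 2012 intake: 0.2219×17.8 + 0.1419×37.4 + 0.2406×78.9 + 0.2104×169.6 + 0.1852×360.0 = 130.5815 per 100,000.
Difference = 127.8019 − 130.5815 = -2.7796.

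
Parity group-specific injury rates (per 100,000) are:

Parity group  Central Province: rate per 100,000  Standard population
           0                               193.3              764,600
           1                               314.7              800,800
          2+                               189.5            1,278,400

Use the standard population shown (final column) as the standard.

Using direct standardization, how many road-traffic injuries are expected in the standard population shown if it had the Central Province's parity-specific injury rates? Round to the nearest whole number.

Expected road-traffic injuries = Σ (standard pop × parity-specific rate ÷ 100,000)
= 764,600×193.3/100,000 + 800,800×314.7/100,000 + 1,278,400×189.5/100,000
= 1477.97 + 2520.12 + 2422.57 = 6420.66.

6421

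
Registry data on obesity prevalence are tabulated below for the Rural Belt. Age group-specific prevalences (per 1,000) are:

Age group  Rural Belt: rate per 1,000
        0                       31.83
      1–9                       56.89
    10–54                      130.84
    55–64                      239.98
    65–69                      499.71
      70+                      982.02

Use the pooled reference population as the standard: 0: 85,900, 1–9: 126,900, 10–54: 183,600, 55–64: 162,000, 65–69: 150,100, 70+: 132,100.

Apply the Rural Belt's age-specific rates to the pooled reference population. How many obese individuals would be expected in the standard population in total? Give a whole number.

Expected obese individuals = Σ (standard pop × age-specific rate ÷ 1,000)
= 85,900×31.83/1,000 + 126,900×56.89/1,000 + 183,600×130.84/1,000 + 162,000×239.98/1,000 + 150,100×499.71/1,000 + 132,100×982.02/1,000
= 2734.20 + 7219.34 + 24022.22 + 38876.76 + 75006.47 + 129724.84 = 277583.84.

277584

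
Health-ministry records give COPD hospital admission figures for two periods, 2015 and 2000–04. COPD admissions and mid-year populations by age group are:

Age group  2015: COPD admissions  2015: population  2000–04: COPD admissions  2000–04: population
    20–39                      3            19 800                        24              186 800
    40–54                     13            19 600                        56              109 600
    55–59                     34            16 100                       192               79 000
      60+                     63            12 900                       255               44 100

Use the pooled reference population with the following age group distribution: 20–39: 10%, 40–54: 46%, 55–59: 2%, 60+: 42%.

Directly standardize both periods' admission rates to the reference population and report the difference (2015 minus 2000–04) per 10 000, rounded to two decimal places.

-3.11

Age-specific rates per 10 000 for 2015: 1.52, 6.63, 21.12, 48.84.
For 2000–04: 1.28, 5.11, 24.30, 57.82.
Standard weights: 0.10, 0.46, 0.02, 0.42.
2015: 0.1000×1.52 + 0.4600×6.63 + 0.0200×21.12 + 0.4200×48.84 = 24.1365 per 10 000.
2000–04: 0.1000×1.28 + 0.4600×5.11 + 0.0200×24.30 + 0.4200×57.82 = 27.2506 per 10 000.
Difference = 24.1365 − 27.2506 = -3.1141.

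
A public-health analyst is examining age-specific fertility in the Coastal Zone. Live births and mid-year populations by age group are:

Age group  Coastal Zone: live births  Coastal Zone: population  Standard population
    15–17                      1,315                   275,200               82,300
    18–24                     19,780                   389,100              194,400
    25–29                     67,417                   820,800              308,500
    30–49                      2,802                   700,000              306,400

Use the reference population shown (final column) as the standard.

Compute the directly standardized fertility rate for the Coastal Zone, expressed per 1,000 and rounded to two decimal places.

41.32

Age-specific rates per 1,000 for the Coastal Zone: 4.778, 50.835, 82.136, 4.003.
Standard total = 891,600; weights = 0.0923, 0.2180, 0.3460, 0.3437.
Standardized rate: 0.0923×4.778 + 0.2180×50.835 + 0.3460×82.136 + 0.3437×4.003 = 41.3201 per 1,000.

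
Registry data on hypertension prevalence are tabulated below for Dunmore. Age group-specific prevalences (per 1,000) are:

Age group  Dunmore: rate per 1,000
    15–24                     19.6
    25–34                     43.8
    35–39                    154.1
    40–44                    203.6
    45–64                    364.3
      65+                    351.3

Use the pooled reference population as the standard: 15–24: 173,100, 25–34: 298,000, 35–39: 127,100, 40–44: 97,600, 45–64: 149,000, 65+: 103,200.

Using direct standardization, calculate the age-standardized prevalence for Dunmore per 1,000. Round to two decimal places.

154.47

Standard total = 948,000; weights = 0.1826, 0.3143, 0.1341, 0.1030, 0.1572, 0.1089.
Standardized rate: 0.1826×19.6 + 0.3143×43.8 + 0.1341×154.1 + 0.1030×203.6 + 0.1572×364.3 + 0.1089×351.3 = 154.4699 per 1,000.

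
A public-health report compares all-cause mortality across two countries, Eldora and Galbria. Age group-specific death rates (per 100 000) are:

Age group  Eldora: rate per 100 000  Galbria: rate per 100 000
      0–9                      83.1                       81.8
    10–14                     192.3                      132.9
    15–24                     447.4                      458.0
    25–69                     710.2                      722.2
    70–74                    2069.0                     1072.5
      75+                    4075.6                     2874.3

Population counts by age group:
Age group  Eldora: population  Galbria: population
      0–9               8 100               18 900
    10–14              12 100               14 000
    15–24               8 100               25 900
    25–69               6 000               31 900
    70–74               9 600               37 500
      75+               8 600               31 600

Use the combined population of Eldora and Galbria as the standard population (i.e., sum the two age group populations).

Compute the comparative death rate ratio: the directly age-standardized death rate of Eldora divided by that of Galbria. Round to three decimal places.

Combined standard total = 212 300; weights = 0.1272, 0.1229, 0.1602, 0.1785, 0.2219, 0.1894.
Eldora: 0.1272×83.1 + 0.1229×192.3 + 0.1602×447.4 + 0.1785×710.2 + 0.2219×2069.0 + 0.1894×4075.6 = 1463.4005 per 100 000.
Galbria: 0.1272×81.8 + 0.1229×132.9 + 0.1602×458.0 + 0.1785×722.2 + 0.2219×1072.5 + 0.1894×2874.3 = 1011.2213 per 100 000.
Ratio = 1463.4005 ÷ 1011.2213 = 1.44716.

1.447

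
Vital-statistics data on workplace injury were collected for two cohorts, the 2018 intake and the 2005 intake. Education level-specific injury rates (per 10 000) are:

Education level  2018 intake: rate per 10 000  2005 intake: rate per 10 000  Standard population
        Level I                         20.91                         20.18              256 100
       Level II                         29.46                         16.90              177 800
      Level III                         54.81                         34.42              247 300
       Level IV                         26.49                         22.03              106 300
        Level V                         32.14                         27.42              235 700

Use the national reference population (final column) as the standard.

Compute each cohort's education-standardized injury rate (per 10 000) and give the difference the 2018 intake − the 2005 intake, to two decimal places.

Standard total = 1 023 200; weights = 0.2503, 0.1738, 0.2417, 0.1039, 0.2304.
The 2018 intake: 0.2503×20.91 + 0.1738×29.46 + 0.2417×54.81 + 0.1039×26.49 + 0.2304×32.14 = 33.7557 per 10 000.
The 2005 intake: 0.2503×20.18 + 0.1738×16.90 + 0.2417×34.42 + 0.1039×22.03 + 0.2304×27.42 = 24.9117 per 10 000.
Difference = 33.7557 − 24.9117 = 8.8440.

8.84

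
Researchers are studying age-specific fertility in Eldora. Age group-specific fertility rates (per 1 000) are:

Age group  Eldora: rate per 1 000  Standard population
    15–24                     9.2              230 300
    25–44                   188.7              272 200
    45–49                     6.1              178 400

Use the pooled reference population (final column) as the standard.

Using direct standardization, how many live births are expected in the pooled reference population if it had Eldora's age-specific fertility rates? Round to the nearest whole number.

Expected live births = Σ (standard pop × age-specific rate ÷ 1 000)
= 230 300×9.2/1 000 + 272 200×188.7/1 000 + 178 400×6.1/1 000
= 2118.76 + 51364.14 + 1088.24 = 54571.14.

54571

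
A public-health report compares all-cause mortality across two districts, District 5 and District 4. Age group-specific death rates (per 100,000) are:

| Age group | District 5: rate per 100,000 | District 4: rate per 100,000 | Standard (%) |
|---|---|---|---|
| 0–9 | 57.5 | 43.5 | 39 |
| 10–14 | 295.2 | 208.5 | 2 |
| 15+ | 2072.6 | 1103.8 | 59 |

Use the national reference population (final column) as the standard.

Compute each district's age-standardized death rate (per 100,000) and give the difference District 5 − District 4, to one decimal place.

Standard weights: 0.39, 0.02, 0.59.
District 5: 0.3900×57.5 + 0.0200×295.2 + 0.5900×2072.6 = 1251.1630 per 100,000.
District 4: 0.3900×43.5 + 0.0200×208.5 + 0.5900×1103.8 = 672.3770 per 100,000.
Difference = 1251.1630 − 672.3770 = 578.7860.

578.8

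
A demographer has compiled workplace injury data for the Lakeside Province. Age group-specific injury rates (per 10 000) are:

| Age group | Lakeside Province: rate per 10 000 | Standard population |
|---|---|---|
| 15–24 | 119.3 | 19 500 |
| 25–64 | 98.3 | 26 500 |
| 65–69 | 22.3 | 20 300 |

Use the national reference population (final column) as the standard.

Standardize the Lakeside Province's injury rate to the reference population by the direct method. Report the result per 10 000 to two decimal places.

81.21

Standard total = 66 300; weights = 0.2941, 0.3997, 0.3062.
Standardized rate: 0.2941×119.3 + 0.3997×98.3 + 0.3062×22.3 = 81.2065 per 10 000.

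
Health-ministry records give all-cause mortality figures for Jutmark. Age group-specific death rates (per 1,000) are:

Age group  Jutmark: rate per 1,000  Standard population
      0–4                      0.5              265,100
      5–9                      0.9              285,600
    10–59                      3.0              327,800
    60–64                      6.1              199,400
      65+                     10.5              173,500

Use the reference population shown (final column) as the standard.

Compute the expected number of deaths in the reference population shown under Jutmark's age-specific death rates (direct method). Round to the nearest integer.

Expected deaths = Σ (standard pop × age-specific rate ÷ 1,000)
= 265,100×0.5/1,000 + 285,600×0.9/1,000 + 327,800×3.0/1,000 + 199,400×6.1/1,000 + 173,500×10.5/1,000
= 132.55 + 257.04 + 983.40 + 1216.34 + 1821.75 = 4411.08.

4411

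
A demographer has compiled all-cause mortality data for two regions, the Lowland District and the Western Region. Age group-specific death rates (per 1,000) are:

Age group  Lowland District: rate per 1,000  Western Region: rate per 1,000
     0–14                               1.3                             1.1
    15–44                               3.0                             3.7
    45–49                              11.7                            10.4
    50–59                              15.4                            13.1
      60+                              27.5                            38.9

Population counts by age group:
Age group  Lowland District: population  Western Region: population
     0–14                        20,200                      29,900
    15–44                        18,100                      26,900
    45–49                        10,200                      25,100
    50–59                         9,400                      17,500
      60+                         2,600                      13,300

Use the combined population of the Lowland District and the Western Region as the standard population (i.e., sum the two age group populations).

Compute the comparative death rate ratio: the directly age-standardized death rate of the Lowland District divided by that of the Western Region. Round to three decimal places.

Combined standard total = 173,200; weights = 0.2893, 0.2598, 0.2038, 0.1553, 0.0918.
The Lowland District: 0.2893×1.3 + 0.2598×3.0 + 0.2038×11.7 + 0.1553×15.4 + 0.0918×27.5 = 8.4564 per 1,000.
The Western Region: 0.2893×1.1 + 0.2598×3.7 + 0.2038×10.4 + 0.1553×13.1 + 0.0918×38.9 = 9.0048 per 1,000.
Ratio = 8.4564 ÷ 9.0048 = 0.93910.

0.939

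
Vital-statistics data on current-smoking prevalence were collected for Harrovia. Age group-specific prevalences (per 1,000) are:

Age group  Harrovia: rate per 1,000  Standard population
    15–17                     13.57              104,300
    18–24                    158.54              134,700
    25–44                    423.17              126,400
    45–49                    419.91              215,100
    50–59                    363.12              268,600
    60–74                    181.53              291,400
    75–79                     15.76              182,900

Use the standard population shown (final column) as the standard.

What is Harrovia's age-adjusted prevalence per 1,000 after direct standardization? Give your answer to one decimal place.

Standard total = 1,323,400; weights = 0.0788, 0.1018, 0.0955, 0.1625, 0.2030, 0.2202, 0.1382.
Standardized rate: 0.0788×13.57 + 0.1018×158.54 + 0.0955×423.17 + 0.1625×419.91 + 0.2030×363.12 + 0.2202×181.53 + 0.1382×15.76 = 241.7231 per 1,000.

241.7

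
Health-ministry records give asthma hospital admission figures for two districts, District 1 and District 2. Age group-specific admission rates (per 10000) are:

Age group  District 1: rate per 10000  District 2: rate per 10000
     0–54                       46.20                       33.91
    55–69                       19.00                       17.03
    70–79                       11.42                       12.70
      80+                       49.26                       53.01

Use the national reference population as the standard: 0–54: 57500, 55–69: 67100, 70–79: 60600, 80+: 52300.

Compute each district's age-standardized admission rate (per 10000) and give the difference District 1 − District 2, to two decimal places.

2.38

Standard total = 237500; weights = 0.2421, 0.2825, 0.2552, 0.2202.
District 1: 0.2421×46.20 + 0.2825×19.00 + 0.2552×11.42 + 0.2202×49.26 = 30.3147 per 10000.
District 2: 0.2421×33.91 + 0.2825×17.03 + 0.2552×12.70 + 0.2202×53.01 = 27.9351 per 10000.
Difference = 30.3147 − 27.9351 = 2.3797.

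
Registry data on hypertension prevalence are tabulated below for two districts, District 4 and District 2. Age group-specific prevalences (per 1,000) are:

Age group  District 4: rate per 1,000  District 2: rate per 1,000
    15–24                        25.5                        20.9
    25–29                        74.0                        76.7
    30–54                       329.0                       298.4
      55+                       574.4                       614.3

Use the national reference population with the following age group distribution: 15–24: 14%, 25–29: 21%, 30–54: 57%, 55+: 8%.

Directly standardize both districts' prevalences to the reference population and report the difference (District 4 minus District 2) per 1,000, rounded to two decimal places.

14.33

Standard weights: 0.14, 0.21, 0.57, 0.08.
District 4: 0.1400×25.5 + 0.2100×74.0 + 0.5700×329.0 + 0.0800×574.4 = 252.5920 per 1,000.
District 2: 0.1400×20.9 + 0.2100×76.7 + 0.5700×298.4 + 0.0800×614.3 = 238.2650 per 1,000.
Difference = 252.5920 − 238.2650 = 14.3270.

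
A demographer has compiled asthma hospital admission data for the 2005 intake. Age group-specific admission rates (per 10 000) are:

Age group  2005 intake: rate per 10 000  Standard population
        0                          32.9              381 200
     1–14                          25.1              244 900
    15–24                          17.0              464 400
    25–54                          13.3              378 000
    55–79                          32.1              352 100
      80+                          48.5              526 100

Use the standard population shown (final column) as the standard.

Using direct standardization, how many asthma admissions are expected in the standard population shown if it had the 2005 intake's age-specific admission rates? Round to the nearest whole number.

Expected asthma admissions = Σ (standard pop × age-specific rate ÷ 10 000)
= 381 200×32.9/10 000 + 244 900×25.1/10 000 + 464 400×17.0/10 000 + 378 000×13.3/10 000 + 352 100×32.1/10 000 + 526 100×48.5/10 000
= 1254.15 + 614.70 + 789.48 + 502.74 + 1130.24 + 2551.59 = 6842.89.

6843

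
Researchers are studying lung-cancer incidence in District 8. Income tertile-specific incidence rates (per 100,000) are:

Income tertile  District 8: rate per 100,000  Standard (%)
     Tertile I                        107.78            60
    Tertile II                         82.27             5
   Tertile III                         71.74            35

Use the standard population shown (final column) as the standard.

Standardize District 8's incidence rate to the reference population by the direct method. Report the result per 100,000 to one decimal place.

Standard weights: 0.60, 0.05, 0.35.
Standardized rate: 0.6000×107.78 + 0.0500×82.27 + 0.3500×71.74 = 93.8905 per 100,000.

93.9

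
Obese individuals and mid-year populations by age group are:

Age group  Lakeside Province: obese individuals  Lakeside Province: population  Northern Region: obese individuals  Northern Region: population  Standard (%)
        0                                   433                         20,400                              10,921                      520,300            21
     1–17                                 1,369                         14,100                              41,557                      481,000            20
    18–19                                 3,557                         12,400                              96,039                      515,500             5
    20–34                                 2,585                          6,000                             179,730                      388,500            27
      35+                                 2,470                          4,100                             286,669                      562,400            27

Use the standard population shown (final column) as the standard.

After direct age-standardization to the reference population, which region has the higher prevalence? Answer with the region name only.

Lakeside Province

Age-specific rates per 1,000 for the Lakeside Province: 21.225, 97.092, 286.855, 430.833, 602.439.
For the Northern Region: 20.990, 86.397, 186.303, 462.625, 509.724.
Standard weights: 0.21, 0.20, 0.05, 0.27, 0.27.
The Lakeside Province: 0.2100×21.225 + 0.2000×97.092 + 0.0500×286.855 + 0.2700×430.833 + 0.2700×602.439 = 317.2021 per 1,000.
The Northern Region: 0.2100×20.990 + 0.2000×86.397 + 0.0500×186.303 + 0.2700×462.625 + 0.2700×509.724 = 293.5369 per 1,000.
The crude rates (182.70 vs 249.19) would put the Northern Region higher, but that reflects its age composition; once standardized to a common age structure, the Lakeside Province has the higher underlying rate.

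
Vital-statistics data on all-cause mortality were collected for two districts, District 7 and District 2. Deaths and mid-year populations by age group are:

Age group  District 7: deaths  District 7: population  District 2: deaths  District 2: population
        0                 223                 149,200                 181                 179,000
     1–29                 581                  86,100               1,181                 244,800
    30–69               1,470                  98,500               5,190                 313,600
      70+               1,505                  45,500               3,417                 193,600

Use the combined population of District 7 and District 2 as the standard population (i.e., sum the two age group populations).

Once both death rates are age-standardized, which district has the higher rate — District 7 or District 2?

District 7

Age-specific rates per 1,000 for District 7: 1.495, 6.748, 14.924, 33.077.
For District 2: 1.011, 4.824, 16.550, 17.650.
Combined standard total = 1,310,300; weights = 0.2505, 0.2525, 0.3145, 0.1825.
District 7: 0.2505×1.495 + 0.2525×6.748 + 0.3145×14.924 + 0.1825×33.077 = 12.8079 per 1,000.
District 2: 0.2505×1.011 + 0.2525×4.824 + 0.3145×16.550 + 0.1825×17.650 = 9.8973 per 1,000.
The crude rates (9.96 vs 10.71) would put District 2 higher, but that reflects its age composition; once standardized to a common age structure, District 7 has the higher underlying rate.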